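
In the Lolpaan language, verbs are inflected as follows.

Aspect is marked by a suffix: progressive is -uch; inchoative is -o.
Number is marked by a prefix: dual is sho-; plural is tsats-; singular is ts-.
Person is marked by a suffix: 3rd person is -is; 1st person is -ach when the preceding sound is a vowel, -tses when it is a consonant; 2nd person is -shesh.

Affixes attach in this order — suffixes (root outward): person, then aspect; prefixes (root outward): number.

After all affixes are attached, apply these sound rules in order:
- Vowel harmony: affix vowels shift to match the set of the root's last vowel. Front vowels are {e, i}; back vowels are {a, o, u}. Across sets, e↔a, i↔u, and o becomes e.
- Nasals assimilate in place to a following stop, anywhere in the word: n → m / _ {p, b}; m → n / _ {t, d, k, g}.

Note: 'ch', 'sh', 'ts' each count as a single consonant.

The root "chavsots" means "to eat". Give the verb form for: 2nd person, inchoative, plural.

tsatschavsotsshasho

Attach number plural tsats- → tsatschavsots.
Attach person 2nd person -shesh → tsatschavsotsshesh.
Attach aspect inchoative -o → tsatschavsotsshesho.
Apply vowel harmony: tsatschavsotsshesho → tsatschavsotsshasho.
Nasal assimilation: no change.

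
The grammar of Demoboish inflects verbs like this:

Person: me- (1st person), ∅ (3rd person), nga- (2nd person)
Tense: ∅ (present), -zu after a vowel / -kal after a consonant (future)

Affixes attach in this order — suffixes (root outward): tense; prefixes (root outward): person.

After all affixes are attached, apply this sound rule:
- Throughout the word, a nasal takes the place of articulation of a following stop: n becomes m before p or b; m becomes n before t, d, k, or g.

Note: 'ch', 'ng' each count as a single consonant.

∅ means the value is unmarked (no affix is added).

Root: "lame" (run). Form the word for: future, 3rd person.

lamezu

Attach tense future -zu (after vowel 'e') → lamezu.
person = 3rd person: zero marking, form stays lamezu.
Nasal assimilation: no change.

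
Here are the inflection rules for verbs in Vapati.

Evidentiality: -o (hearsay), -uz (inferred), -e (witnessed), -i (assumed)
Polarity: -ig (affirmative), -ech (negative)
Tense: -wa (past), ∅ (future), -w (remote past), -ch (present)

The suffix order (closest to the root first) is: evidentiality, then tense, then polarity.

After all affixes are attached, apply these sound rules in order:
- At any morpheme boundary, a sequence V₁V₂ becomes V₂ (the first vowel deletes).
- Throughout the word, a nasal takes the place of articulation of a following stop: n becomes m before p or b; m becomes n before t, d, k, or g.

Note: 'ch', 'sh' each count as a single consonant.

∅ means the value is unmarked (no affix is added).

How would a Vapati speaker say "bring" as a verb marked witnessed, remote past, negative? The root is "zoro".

zorewech

Attach evidentiality witnessed -e → zoroe.
Attach tense remote past -w → zoroew.
Attach polarity negative -ech → zoroewech.
Apply vowel deletion: zoroewech → zorewech.
Nasal assimilation: no change.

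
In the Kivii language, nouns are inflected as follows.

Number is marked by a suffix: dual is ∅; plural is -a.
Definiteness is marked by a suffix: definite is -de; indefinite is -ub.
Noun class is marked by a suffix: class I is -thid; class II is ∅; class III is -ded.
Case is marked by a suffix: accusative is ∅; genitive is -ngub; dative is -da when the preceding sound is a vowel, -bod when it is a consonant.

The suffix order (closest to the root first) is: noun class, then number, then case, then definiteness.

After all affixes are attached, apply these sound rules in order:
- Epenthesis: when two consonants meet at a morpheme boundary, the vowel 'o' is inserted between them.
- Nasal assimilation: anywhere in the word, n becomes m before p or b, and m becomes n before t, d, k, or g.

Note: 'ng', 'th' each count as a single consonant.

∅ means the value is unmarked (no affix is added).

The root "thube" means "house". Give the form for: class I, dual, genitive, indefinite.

thubethidongubub

Attach noun class class I -thid → thubethid.
number = dual: zero marking, form stays thubethid.
Attach case genitive -ngub → thubethidngub.
Attach definiteness indefinite -ub → thubethidngubub.
Apply epenthesis: thubethidngubub → thubethidongubub.
Nasal assimilation: no change.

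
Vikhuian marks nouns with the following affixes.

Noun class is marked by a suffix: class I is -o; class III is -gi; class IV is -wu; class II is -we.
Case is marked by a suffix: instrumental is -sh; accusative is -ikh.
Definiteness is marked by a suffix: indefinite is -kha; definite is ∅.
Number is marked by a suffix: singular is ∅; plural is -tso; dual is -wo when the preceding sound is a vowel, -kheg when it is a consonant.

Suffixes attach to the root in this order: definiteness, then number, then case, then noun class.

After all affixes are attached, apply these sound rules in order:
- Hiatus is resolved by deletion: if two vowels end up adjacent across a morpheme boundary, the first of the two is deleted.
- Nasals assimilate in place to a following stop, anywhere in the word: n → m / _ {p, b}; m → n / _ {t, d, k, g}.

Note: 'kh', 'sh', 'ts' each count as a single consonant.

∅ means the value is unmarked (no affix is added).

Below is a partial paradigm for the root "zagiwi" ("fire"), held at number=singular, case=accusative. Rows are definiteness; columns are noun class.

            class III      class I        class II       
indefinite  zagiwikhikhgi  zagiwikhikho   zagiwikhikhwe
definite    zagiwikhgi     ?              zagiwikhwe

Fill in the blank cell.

definiteness = definite: zero marking, form stays zagiwi.
number = singular: zero marking, form stays zagiwi.
Attach case accusative -ikh → zagiwiikh.
Attach noun class class I -o → zagiwiikho.
Apply vowel deletion: zagiwiikho → zagiwikho.
Nasal assimilation: no change.

zagiwikho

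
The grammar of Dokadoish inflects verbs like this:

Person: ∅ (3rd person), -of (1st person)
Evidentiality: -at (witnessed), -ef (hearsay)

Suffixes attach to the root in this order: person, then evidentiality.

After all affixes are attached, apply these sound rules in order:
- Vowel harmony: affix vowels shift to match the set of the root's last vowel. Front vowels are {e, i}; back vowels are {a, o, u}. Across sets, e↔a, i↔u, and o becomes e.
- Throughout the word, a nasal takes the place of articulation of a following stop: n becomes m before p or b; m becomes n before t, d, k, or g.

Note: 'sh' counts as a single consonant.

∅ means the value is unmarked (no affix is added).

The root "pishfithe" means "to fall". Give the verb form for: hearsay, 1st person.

pishfitheefef

Attach person 1st person -of → pishfitheof.
Attach evidentiality hearsay -ef → pishfitheofef.
Apply vowel harmony: pishfitheofef → pishfitheefef.
Nasal assimilation: no change.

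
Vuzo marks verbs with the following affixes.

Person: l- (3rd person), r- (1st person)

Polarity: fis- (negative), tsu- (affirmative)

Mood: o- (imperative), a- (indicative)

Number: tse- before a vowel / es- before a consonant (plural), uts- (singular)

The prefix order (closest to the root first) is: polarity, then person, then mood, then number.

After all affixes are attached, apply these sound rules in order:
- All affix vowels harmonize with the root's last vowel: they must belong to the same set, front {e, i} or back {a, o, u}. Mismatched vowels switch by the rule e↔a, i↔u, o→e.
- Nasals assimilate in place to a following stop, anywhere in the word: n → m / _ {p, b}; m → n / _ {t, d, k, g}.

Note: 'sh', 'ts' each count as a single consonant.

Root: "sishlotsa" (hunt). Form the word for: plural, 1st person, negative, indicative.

tsaarfussishlotsa

Attach polarity negative fis- → fissishlotsa.
Attach person 1st person r- → rfissishlotsa.
Attach mood indicative a- → arfissishlotsa.
Attach number plural tse- (before vowel 'a') → tsearfissishlotsa.
Apply vowel harmony: tsearfissishlotsa → tsaarfussishlotsa.
Nasal assimilation: no change.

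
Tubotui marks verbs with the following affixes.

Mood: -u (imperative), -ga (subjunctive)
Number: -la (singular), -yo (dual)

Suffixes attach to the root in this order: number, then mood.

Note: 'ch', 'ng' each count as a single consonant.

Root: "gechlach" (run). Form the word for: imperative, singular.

Attach number singular -la → gechlachla.
Attach mood imperative -u → gechlachlau.

gechlachlau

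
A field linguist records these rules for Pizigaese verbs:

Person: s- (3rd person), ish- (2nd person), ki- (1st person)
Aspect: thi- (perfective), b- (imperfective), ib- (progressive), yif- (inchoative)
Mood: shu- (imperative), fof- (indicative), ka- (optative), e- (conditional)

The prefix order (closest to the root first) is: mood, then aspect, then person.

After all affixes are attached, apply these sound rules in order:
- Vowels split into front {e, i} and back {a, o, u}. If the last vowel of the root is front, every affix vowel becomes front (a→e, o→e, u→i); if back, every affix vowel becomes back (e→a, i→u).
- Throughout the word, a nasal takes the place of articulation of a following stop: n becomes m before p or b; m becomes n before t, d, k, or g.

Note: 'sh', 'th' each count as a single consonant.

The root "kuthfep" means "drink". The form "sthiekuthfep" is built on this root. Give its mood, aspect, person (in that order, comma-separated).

conditional, perfective, 3rd person

Segment: s-thi-e-kuthfep.
mood: e- → conditional.
aspect: thi- → perfective.
person: s- → 3rd person.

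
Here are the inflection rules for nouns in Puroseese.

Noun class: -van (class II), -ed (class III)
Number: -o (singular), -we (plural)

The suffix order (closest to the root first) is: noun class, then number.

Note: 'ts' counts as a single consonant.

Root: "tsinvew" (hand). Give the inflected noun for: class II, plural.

tsinvewvanwe

Attach noun class class II -van → tsinvewvan.
Attach number plural -we → tsinvewvanwe.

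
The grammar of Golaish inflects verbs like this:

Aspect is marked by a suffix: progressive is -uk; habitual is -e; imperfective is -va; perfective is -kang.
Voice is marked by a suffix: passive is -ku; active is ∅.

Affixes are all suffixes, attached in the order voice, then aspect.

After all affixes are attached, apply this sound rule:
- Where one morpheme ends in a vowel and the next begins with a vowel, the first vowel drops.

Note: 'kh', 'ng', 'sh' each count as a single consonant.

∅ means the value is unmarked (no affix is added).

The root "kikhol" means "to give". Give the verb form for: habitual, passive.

Attach voice passive -ku → kikholku.
Attach aspect habitual -e → kikholkue.
Apply vowel deletion: kikholkue → kikholke.

kikholke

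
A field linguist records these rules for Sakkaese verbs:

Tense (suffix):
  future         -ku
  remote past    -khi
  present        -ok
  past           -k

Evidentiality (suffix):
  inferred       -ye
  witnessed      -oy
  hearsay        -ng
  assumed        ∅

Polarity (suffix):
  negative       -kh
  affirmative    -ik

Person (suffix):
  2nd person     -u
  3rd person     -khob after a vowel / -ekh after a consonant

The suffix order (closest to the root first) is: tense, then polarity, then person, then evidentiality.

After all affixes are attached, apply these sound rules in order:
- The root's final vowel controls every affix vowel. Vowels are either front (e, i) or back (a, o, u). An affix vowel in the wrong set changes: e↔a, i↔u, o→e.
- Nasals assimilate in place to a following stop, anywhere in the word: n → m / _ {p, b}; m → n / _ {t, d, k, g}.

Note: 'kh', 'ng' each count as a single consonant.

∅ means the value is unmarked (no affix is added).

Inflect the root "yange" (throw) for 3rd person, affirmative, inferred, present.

Attach tense present -ok → yangeok.
Attach polarity affirmative -ik → yangeokik.
Attach person 3rd person -ekh (after consonant 'k') → yangeokikekh.
Attach evidentiality inferred -ye → yangeokikekhye.
Apply vowel harmony: yangeokikekhye → yangeekikekhye.
Nasal assimilation: no change.

yangeekikekhye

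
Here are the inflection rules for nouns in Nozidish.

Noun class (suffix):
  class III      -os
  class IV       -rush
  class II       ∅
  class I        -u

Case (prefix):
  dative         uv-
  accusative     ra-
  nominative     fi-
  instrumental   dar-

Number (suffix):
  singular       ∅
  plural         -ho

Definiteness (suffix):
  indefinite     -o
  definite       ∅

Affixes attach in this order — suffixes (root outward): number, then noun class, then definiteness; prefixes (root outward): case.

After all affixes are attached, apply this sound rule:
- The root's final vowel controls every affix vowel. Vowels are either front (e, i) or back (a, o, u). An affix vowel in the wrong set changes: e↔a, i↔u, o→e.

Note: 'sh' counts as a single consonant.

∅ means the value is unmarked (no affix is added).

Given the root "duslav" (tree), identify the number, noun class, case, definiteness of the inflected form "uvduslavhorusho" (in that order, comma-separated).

Segment: uv-duslav-ho-rush-o.
number: -ho → plural.
noun class: -rush → class IV.
case: uv- → dative.
definiteness: -o → indefinite.

plural, class IV, dative, indefinite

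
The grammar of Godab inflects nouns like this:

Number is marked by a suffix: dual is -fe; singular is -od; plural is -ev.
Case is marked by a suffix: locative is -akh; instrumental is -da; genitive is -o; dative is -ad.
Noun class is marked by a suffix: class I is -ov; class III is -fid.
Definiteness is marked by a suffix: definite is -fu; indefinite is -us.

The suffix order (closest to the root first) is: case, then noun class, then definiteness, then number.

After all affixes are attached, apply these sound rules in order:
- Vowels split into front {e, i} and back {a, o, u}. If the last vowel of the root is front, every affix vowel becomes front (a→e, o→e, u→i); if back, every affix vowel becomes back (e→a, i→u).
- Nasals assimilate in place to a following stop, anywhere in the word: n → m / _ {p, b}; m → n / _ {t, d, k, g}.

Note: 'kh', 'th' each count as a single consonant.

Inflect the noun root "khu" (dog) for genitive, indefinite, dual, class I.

khuoovusfa

Attach case genitive -o → khuo.
Attach noun class class I -ov → khuoov.
Attach definiteness indefinite -us → khuoovus.
Attach number dual -fe → khuoovusfe.
Apply vowel harmony: khuoovusfe → khuoovusfa.
Nasal assimilation: no change.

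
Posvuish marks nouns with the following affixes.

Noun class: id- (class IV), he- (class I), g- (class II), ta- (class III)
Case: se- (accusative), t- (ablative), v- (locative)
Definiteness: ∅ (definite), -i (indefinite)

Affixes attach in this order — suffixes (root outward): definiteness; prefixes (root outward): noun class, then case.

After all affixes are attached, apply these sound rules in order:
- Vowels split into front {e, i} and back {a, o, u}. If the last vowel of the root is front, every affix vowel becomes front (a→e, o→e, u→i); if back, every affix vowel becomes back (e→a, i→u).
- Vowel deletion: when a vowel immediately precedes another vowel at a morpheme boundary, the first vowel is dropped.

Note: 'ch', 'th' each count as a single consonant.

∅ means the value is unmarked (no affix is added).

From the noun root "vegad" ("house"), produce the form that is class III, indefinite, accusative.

satavegadu

Attach definiteness indefinite -i → vegadi.
Attach noun class class III ta- → tavegadi.
Attach case accusative se- → setavegadi.
Apply vowel harmony: setavegadi → satavegadu.
Vowel deletion: no change.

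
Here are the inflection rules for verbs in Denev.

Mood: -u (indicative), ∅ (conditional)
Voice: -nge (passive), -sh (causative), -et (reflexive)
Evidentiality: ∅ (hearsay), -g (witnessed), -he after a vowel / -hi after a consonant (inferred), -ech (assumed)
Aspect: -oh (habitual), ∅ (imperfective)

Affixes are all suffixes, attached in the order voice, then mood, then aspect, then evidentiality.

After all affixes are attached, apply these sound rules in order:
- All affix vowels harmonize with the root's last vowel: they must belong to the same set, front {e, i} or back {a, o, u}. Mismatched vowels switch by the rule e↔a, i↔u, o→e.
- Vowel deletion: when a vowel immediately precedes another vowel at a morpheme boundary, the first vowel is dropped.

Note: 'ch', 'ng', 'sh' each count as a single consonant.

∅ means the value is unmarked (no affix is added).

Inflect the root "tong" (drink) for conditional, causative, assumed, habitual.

tongshohach

Attach voice causative -sh → tongsh.
mood = conditional: zero marking, form stays tongsh.
Attach aspect habitual -oh → tongshoh.
Attach evidentiality assumed -ech → tongshohech.
Apply vowel harmony: tongshohech → tongshohach.
Vowel deletion: no change.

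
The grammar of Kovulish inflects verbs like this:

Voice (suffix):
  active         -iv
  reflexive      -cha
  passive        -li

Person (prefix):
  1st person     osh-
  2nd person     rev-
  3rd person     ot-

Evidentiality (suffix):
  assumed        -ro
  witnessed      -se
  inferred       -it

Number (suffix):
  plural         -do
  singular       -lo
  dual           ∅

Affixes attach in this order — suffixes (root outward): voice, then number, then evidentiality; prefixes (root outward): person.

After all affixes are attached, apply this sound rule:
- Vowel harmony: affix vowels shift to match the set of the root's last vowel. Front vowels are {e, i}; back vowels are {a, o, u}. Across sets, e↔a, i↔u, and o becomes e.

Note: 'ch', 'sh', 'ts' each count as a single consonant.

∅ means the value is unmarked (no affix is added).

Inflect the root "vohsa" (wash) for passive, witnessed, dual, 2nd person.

ravvohsalusa

Attach voice passive -li → vohsali.
number = dual: zero marking, form stays vohsali.
Attach person 2nd person rev- → revvohsali.
Attach evidentiality witnessed -se → revvohsalise.
Apply vowel harmony: revvohsalise → ravvohsalusa.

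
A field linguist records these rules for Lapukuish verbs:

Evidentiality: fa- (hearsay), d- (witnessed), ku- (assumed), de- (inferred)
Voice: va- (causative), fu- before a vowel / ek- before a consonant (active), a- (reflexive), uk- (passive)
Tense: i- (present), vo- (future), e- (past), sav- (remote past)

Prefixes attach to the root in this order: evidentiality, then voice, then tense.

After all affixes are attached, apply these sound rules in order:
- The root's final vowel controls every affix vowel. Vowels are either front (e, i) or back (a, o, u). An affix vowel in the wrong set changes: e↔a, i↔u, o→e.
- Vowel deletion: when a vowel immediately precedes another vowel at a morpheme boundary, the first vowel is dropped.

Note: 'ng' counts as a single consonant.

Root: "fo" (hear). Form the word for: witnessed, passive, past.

Attach evidentiality witnessed d- → dfo.
Attach voice passive uk- → ukdfo.
Attach tense past e- → eukdfo.
Apply vowel harmony: eukdfo → aukdfo.
Apply vowel deletion: aukdfo → ukdfo.

ukdfo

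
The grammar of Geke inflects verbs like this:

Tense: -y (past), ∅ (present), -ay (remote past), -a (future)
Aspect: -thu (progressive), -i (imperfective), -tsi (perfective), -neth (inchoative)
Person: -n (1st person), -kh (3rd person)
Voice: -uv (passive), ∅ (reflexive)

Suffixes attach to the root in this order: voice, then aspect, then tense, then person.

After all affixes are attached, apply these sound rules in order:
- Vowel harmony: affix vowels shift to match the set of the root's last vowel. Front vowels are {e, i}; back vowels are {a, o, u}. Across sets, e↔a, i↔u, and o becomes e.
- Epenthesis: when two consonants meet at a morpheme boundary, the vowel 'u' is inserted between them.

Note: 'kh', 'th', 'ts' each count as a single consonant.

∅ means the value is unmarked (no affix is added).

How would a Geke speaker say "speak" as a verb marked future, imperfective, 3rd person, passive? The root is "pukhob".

Attach voice passive -uv → pukhobuv.
Attach aspect imperfective -i → pukhobuvi.
Attach tense future -a → pukhobuvia.
Attach person 3rd person -kh → pukhobuviakh.
Apply vowel harmony: pukhobuviakh → pukhobuvuakh.
Epenthesis: no change.

pukhobuvuakh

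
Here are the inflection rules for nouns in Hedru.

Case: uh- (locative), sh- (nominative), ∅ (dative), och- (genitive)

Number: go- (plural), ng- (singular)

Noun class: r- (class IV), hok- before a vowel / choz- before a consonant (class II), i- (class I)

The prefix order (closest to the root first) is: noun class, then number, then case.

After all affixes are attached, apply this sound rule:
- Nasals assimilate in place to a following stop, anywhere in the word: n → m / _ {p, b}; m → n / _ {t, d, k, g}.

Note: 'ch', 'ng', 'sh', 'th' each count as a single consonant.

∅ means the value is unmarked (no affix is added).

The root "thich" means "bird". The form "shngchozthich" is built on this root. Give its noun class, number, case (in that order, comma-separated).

Segment: sh-ng-choz-thich.
noun class: hok/choz- → class II.
number: ng- → singular.
case: sh- → nominative.

class II, singular, nominative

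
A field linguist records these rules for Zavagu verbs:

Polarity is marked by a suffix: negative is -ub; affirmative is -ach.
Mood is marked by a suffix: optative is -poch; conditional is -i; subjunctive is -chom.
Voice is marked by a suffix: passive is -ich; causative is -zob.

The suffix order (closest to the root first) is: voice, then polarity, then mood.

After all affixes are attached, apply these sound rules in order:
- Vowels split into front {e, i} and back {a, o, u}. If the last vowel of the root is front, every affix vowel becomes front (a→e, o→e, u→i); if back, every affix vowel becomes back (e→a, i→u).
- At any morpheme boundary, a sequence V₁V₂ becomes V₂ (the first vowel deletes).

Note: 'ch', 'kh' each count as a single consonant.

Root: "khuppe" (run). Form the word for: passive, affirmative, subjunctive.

Attach voice passive -ich → khuppeich.
Attach polarity affirmative -ach → khuppeichach.
Attach mood subjunctive -chom → khuppeichachchom.
Apply vowel harmony: khuppeichachchom → khuppeichechchem.
Apply vowel deletion: khuppeichechchem → khuppichechchem.

khuppichechchem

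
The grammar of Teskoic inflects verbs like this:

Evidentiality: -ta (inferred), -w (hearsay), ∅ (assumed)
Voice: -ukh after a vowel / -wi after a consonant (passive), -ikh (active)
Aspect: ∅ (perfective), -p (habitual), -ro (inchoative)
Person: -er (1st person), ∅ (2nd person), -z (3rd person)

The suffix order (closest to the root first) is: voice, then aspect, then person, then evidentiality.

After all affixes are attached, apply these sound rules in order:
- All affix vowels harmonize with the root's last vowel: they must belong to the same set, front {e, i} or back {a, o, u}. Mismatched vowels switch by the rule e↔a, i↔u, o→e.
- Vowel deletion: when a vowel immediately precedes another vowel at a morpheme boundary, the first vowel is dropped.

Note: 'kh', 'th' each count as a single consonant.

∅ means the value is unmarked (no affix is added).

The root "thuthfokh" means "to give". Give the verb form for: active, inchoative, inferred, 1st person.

Attach voice active -ikh → thuthfokhikh.
Attach aspect inchoative -ro → thuthfokhikhro.
Attach person 1st person -er → thuthfokhikhroer.
Attach evidentiality inferred -ta → thuthfokhikhroerta.
Apply vowel harmony: thuthfokhikhroerta → thuthfokhukhroarta.
Apply vowel deletion: thuthfokhukhroarta → thuthfokhukhrarta.

thuthfokhukhrarta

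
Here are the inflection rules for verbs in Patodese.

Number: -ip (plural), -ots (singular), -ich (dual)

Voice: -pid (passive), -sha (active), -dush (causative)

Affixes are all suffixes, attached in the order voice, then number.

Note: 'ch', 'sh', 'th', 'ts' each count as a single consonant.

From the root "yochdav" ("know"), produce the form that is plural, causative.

yochdavduship

Attach voice causative -dush → yochdavdush.
Attach number plural -ip → yochdavduship.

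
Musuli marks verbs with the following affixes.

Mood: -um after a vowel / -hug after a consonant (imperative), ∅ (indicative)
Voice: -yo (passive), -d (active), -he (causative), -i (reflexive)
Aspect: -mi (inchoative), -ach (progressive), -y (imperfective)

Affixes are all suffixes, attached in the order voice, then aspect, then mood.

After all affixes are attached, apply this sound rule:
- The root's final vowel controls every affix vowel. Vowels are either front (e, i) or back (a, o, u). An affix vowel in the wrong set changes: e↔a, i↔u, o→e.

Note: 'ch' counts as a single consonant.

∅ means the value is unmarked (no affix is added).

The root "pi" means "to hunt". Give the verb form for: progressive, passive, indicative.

Attach voice passive -yo → piyo.
Attach aspect progressive -ach → piyoach.
mood = indicative: zero marking, form stays piyoach.
Apply vowel harmony: piyoach → piyeech.

piyeech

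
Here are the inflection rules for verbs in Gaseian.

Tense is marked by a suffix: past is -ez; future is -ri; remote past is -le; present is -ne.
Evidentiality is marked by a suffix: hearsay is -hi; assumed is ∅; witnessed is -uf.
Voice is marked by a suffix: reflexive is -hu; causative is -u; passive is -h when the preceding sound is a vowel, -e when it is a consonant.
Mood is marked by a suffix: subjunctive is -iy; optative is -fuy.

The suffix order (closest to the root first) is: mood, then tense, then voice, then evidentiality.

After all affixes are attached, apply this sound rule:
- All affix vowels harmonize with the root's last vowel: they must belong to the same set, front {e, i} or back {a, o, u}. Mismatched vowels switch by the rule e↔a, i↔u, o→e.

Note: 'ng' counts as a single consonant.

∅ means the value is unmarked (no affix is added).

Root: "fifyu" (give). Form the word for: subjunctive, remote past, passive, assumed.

Attach mood subjunctive -iy → fifyuiy.
Attach tense remote past -le → fifyuiyle.
Attach voice passive -h (after vowel 'e') → fifyuiyleh.
evidentiality = assumed: zero marking, form stays fifyuiyleh.
Apply vowel harmony: fifyuiyleh → fifyuuylah.

fifyuuylah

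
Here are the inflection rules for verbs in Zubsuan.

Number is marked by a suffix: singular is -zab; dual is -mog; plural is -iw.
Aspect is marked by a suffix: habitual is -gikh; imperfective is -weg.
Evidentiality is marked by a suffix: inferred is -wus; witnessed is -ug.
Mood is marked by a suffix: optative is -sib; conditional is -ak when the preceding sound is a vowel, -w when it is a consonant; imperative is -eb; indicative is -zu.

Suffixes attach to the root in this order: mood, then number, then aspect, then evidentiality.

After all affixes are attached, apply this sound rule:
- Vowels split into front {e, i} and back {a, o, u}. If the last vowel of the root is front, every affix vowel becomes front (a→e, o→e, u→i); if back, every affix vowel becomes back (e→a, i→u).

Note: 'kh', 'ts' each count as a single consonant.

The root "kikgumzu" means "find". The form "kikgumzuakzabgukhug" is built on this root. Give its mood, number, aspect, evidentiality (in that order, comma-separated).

Segment: kikgumzu-ak-zab-gikh-ug.
mood: -ak/w → conditional.
number: -zab → singular.
aspect: -gikh → habitual.
evidentiality: -ug → witnessed.

conditional, singular, habitual, witnessed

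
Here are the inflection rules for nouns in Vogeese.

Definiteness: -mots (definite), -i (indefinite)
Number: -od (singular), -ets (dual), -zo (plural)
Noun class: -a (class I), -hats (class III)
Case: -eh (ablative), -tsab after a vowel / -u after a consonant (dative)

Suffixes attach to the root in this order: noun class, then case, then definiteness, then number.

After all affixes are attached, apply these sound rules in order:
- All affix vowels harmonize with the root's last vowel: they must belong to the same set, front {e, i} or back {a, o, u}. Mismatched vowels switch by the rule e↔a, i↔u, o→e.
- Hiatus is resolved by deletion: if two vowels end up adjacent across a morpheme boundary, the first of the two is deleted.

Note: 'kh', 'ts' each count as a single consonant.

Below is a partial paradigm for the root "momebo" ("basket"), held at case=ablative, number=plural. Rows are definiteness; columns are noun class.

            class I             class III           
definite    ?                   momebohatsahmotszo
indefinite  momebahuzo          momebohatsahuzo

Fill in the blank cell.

momebahmotszo

Attach noun class class I -a → momeboa.
Attach case ablative -eh → momeboaeh.
Attach definiteness definite -mots → momeboaehmots.
Attach number plural -zo → momeboaehmotszo.
Apply vowel harmony: momeboaehmotszo → momeboaahmotszo.
Apply vowel deletion: momeboaahmotszo → momebahmotszo.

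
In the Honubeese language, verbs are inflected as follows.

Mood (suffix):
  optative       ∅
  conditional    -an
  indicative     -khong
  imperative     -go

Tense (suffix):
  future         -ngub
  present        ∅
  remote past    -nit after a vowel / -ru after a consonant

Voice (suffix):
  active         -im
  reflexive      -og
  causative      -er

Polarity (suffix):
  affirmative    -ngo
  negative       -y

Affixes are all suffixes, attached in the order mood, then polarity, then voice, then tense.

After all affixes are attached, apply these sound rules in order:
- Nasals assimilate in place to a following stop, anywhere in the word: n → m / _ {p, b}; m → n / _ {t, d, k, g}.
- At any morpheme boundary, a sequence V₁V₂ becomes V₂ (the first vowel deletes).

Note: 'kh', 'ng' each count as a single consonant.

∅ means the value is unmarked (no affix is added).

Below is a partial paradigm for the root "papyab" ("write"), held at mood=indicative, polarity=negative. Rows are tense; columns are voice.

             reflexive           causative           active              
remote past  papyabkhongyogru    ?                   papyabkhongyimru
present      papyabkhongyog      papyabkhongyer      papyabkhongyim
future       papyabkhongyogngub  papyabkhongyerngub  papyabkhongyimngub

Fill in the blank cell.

Attach mood indicative -khong → papyabkhong.
Attach polarity negative -y → papyabkhongy.
Attach voice causative -er → papyabkhongyer.
Attach tense remote past -ru (after consonant 'r') → papyabkhongyerru.
Nasal assimilation: no change.
Vowel deletion: no change.

papyabkhongyerru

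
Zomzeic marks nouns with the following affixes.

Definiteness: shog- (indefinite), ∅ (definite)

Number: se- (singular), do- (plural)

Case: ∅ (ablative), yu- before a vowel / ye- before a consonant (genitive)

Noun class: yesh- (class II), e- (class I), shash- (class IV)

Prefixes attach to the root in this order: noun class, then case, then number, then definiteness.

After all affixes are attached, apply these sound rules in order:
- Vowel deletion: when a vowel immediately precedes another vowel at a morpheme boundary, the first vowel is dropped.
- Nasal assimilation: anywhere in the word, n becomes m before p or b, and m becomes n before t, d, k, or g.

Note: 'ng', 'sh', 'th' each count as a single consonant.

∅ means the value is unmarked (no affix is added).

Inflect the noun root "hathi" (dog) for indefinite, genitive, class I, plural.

Attach noun class class I e- → ehathi.
Attach case genitive yu- (before vowel 'e') → yuehathi.
Attach number plural do- → doyuehathi.
Attach definiteness indefinite shog- → shogdoyuehathi.
Apply vowel deletion: shogdoyuehathi → shogdoyehathi.
Nasal assimilation: no change.

shogdoyehathi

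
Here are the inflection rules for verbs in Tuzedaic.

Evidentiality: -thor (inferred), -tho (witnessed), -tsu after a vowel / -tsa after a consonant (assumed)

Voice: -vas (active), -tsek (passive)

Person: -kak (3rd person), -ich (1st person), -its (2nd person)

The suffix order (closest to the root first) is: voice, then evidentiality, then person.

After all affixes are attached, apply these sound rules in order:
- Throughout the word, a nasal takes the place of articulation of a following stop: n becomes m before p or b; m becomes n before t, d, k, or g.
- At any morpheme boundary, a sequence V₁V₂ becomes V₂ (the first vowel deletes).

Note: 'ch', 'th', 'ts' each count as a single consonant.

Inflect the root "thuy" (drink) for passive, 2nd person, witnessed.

Attach voice passive -tsek → thuytsek.
Attach evidentiality witnessed -tho → thuytsektho.
Attach person 2nd person -its → thuytsekthoits.
Nasal assimilation: no change.
Apply vowel deletion: thuytsekthoits → thuytsekthits.

thuytsekthits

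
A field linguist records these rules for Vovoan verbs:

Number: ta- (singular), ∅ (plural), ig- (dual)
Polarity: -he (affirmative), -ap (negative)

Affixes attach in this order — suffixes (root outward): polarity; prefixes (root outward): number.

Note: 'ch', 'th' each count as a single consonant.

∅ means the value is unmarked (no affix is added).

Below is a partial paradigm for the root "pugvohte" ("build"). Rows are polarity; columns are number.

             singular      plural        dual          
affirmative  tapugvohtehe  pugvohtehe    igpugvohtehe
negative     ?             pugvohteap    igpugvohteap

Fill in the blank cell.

Attach number singular ta- → tapugvohte.
Attach polarity negative -ap → tapugvohteap.

tapugvohteap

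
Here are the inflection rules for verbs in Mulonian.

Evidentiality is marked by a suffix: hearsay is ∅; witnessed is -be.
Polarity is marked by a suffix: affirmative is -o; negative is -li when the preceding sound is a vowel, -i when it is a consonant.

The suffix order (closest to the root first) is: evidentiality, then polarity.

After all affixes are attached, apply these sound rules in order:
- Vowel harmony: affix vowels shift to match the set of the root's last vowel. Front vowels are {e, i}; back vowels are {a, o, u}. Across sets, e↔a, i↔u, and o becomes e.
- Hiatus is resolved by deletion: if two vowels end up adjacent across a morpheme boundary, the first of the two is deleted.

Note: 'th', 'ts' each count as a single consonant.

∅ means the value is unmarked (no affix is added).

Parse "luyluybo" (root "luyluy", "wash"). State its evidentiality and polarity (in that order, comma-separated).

Segment: luyluy-be-o.
evidentiality: -be → witnessed.
polarity: -o → affirmative.

witnessed, affirmative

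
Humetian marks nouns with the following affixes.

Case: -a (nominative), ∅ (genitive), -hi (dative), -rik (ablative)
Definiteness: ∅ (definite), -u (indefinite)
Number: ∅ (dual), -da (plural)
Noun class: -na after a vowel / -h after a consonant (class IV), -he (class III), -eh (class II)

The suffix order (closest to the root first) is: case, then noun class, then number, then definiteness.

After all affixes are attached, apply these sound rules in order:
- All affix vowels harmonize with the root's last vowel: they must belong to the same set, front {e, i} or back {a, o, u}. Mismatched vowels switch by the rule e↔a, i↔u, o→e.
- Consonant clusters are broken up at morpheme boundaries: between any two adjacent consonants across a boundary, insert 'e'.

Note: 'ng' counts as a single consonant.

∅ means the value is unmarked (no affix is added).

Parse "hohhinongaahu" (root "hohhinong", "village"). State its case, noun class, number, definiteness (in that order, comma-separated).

nominative, class II, dual, indefinite

Segment: hohhinong-a-eh-u.
case: -a → nominative.
noun class: -eh → class II.
number: ∅ → dual.
definiteness: -u → indefinite.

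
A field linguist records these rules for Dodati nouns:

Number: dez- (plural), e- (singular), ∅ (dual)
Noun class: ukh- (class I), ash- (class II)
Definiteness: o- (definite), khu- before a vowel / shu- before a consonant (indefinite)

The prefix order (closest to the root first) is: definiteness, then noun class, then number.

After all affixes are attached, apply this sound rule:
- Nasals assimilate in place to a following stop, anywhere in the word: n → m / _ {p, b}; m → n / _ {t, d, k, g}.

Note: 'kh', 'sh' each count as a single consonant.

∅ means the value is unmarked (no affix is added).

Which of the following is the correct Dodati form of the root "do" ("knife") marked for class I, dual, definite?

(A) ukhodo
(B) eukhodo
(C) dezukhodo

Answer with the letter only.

Attach definiteness definite o- → odo.
Attach noun class class I ukh- → ukhodo.
number = dual: zero marking, form stays ukhodo.
Nasal assimilation: no change.
So the correct form is ukhodo, option (A).
(C) dezukhodo is wrong: it uses plural instead of dual for number.
(B) eukhodo is wrong: it uses singular instead of dual for number.

A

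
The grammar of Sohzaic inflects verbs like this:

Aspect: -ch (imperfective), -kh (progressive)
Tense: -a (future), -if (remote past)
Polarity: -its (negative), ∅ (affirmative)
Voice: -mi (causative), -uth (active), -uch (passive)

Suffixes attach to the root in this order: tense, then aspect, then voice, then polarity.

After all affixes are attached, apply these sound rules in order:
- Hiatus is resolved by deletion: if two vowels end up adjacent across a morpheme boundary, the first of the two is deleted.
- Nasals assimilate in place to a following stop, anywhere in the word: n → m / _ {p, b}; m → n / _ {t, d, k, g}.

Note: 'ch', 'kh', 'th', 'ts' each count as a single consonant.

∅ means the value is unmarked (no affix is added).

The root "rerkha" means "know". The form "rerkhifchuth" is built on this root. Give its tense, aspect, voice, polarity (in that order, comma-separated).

Segment: rerkha-if-ch-uth.
tense: -if → remote past.
aspect: -ch → imperfective.
voice: -uth → active.
polarity: ∅ → affirmative.

remote past, imperfective, active, affirmative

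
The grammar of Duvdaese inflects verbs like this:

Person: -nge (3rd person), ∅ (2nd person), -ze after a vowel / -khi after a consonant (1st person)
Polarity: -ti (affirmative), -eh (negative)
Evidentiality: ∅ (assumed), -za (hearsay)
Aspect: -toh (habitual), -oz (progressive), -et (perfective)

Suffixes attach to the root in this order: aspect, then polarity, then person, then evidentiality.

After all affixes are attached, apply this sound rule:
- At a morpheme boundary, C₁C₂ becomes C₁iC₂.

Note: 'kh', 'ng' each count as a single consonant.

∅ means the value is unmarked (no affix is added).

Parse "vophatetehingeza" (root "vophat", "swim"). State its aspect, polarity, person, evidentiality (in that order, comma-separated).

perfective, negative, 3rd person, hearsay

Segment: vophat-et-eh-nge-za.
aspect: -et → perfective.
polarity: -eh → negative.
person: -nge → 3rd person.
evidentiality: -za → hearsay.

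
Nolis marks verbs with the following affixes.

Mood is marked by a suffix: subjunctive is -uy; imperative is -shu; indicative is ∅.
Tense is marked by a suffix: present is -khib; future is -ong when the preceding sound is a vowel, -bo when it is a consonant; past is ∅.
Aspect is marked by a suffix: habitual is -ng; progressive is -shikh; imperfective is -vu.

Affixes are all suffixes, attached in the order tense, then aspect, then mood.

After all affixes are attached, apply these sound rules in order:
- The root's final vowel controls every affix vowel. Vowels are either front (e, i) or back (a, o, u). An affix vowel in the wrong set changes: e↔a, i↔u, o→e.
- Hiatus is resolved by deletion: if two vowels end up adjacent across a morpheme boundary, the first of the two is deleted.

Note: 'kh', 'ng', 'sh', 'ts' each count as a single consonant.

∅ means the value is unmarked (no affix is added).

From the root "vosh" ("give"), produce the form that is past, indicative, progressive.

voshshukh

tense = past: zero marking, form stays vosh.
Attach aspect progressive -shikh → voshshikh.
mood = indicative: zero marking, form stays voshshikh.
Apply vowel harmony: voshshikh → voshshukh.
Vowel deletion: no change.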